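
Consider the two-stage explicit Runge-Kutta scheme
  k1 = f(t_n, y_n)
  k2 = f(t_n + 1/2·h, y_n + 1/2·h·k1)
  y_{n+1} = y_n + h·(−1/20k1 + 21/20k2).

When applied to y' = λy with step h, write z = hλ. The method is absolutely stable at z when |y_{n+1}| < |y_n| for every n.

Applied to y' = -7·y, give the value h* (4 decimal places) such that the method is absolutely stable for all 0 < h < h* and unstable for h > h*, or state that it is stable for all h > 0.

Test eqn y'=λy, z=hλ:
  k1=λy_n ⇒ h·k1=z·y_n;  k2=λ(1+1/2z)y_n ⇒ h·k2=z(1+1/2z)y_n
  y_{n+1}/y_n = 1 − 1/20z + 21/20z(1+1/2z) = 1 + z + 21/40z²
  so R(z) = 1 + z + 21/40z².

Find x<0 with |R(x)|<1.
x=-0.93: |R|=0.5241
R=1: x+21/40x²=0 ⇒ x=−40/21=-1.9048; min R=1−1/(4·21/40)=0.5238>−1
Confirm numerically:
  x=-1.572: |R|=0.72537 <1
  x=-1.505: |R|=0.68414 <1
  x=-0.978: |R|=0.52415 <1
  x=-0.798: |R|=0.53632 <1
  x=-2.247: |R|=1.40373 >1
  x=-2.215: |R|=1.36077 >1
  x=-1.997: |R|=1.09670 >1
Interval (-1.9048, 0).

(-1.9048,0); λ=-7 ⇒ h* = (40/21)/7 = 0.2721.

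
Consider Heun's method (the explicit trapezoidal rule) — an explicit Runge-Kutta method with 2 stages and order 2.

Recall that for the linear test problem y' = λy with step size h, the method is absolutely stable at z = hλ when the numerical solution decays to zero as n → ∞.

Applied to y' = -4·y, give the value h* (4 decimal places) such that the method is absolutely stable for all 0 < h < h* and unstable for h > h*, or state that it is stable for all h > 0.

With y'=λy (z=hλ):
  order 2, 2-stage ⇒ R(z)=1+z+z^2/2
  (e.g. R(-1.55)=0.65125, |R|=0.65125)

Need |R(x)|<1, x<0.
x=-1.55: |R|=0.6513
|R(-2.01)|=1.0100 |R(-1.53)|=0.6404 |R(-0.57)|=0.5924
Bisect:
  x_lo=-2.3916 |R|=1.4683  x_hi=-0.1405 |R|=0.8694
  mid=-1.26606 |R|=0.53539 →hi
  mid=-1.82885 |R|=0.84350 →hi
  mid=-2.11025 |R|=1.11632 →lo
  mid=-1.96955 |R|=0.97001 →hi
  mid=-2.03990 |R|=1.04069 →lo
  mid=-2.00472 |R|=1.00473 →lo
  mid=-1.98714 |R|=0.98722 →hi
  mid=-1.99593 |R|=0.99594 →hi
  mid=-2.00033 |R|=1.00033 →lo
  ...
  [-2.00005,-1.99991] ⇒ x*=-2.0000
Interval (-2.0000, 0).

(-2.0000,0); λ=-4 ⇒ h* = 0.5000.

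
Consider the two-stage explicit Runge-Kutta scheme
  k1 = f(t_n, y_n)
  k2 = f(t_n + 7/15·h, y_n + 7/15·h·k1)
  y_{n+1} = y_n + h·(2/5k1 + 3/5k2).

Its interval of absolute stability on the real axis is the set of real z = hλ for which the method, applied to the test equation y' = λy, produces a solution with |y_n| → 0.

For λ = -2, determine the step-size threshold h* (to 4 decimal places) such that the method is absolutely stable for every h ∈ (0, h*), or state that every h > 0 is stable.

(-3.5714,0); λ=-2 ⇒ h* = (25/7)/2 = 1.7857.

Set f=λy, z=hλ:
  k1=λy_n ⇒ h·k1=z·y_n;  k2=λ(1+7/15z)y_n ⇒ h·k2=z(1+7/15z)y_n
  y_{n+1}/y_n = 1 + 2/5z + 3/5z(1+7/15z) = 1 + z + 7/25z²
  so R(z) = 1 + z + 7/25z².

Boundary: |R(x)|=1, x<0.
x=-1.74: |R|=0.1077
R=1: x+7/25x²=0 ⇒ x=−25/7=-3.5714; min R=1−1/(4·7/25)=0.1071>−1
Confirm numerically:
  x=-2.910: |R|=0.46107 <1
  x=-2.385: |R|=0.20770 <1
  x=-2.185: |R|=0.15178 <1
  x=-3.915: |R|=1.37662 >1
  x=-3.761: |R|=1.19963 >1
  x=-3.720: |R|=1.15475 >1
Stable set (-3.5714, 0).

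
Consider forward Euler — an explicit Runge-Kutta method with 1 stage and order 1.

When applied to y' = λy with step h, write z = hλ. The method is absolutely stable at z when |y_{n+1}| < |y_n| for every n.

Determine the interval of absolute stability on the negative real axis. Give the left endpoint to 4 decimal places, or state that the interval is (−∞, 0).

Test eqn y'=λy, z=hλ:
  order 1, 1-stage ⇒ R(z)=1+z
  (e.g. R(-1.28)=-0.28000, |R|=0.28000)

Need |R(x)|<1, x<0.
x=-1.28: |R|=0.2800
|R(-2.11)|=1.1100 |R(-1.41)|=0.4100 |R(-1.01)|=0.0100
Bisect:
  x_lo=-2.5805 |R|=1.5805  x_hi=-0.3121 |R|=0.6879
  mid=-1.44632 |R|=0.44632 →hi
  mid=-2.01343 |R|=1.01343 →lo
  mid=-1.72988 |R|=0.72988 →hi
  mid=-1.87165 |R|=0.87165 →hi
  mid=-1.94254 |R|=0.94254 →hi
  mid=-1.97798 |R|=0.97798 →hi
  mid=-1.99571 |R|=0.99571 →hi
  mid=-2.00457 |R|=1.00457 →lo
  mid=-2.00014 |R|=1.00014 →lo
  mid=-1.99792 |R|=0.99792 →hi
  ...
  [-2.00014,-2.00000] ⇒ x*=-2.0000
So |R|<1 on (-2.0000, 0).

(-2.0000, 0).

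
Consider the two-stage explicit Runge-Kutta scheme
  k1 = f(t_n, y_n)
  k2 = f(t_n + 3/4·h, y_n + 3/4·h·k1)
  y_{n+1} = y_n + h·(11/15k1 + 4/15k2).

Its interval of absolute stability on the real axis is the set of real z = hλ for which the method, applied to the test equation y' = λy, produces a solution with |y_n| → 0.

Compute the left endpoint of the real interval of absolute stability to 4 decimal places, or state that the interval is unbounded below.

Set f=λy, z=hλ:
  k1=λy_n ⇒ h·k1=z·y_n;  k2=λ(1+3/4z)y_n ⇒ h·k2=z(1+3/4z)y_n
  y_{n+1}/y_n = 1 + 11/15z + 4/15z(1+3/4z) = 1 + z + 1/5z²
  Hence R(z) = 1 + z + 1/5z².

Solve |R(x)|<1 on ℝ⁻.
x=-0.46: |R|=0.5823
R=1: x+1/5x²=0 ⇒ x=−5=-5.0000; min R=1−1/(4·1/5)=-0.2500>−1
Confirm numerically:
  x=-4.401: |R|=0.47276 <1
  x=-3.596: |R|=0.00976 <1
  x=-3.003: |R|=0.19940 <1
  x=-5.585: |R|=1.65345 >1
  x=-5.411: |R|=1.44478 >1
  x=-5.305: |R|=1.32360 >1
Stable set (-5.0000, 0).

z* = -5.0000.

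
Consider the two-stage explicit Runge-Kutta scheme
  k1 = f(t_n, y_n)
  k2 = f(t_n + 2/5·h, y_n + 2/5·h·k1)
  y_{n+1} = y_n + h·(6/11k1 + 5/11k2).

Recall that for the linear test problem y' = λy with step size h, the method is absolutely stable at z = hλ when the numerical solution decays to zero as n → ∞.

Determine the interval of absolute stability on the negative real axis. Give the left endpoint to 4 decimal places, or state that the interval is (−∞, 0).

(-5.5000, 0).

On y'=λy, z=hλ:
  k1=λy_n ⇒ h·k1=z·y_n;  k2=λ(1+2/5z)y_n ⇒ h·k2=z(1+2/5z)y_n
  y_{n+1}/y_n = 1 + 6/11z + 5/11z(1+2/5z) = 1 + z + 2/11z²
  R(z) = 1 + z + 2/11z².

Boundary: |R(x)|=1, x<0.
x=-1.6: |R|=0.1345
R=1: x+2/11x²=0 ⇒ x=−11/2=-5.5000; min R=1−1/(4·2/11)=-0.3750>−1
Confirm numerically:
  x=-4.033: |R|=0.07571 <1
  x=-3.481: |R|=0.27784 <1
  x=-2.642: |R|=0.37288 <1
  x=-2.591: |R|=0.37040 <1
  x=-6.043: |R|=1.59661 >1
  x=-5.561: |R|=1.06168 >1
  x=-5.529: |R|=1.02915 >1
Stable set (-5.5000, 0).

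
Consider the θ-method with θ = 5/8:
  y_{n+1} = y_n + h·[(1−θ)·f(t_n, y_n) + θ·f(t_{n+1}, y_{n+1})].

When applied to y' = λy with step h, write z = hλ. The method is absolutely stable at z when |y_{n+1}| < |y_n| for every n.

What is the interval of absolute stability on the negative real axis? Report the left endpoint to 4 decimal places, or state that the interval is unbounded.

With y'=λy (z=hλ):
  y_{n+1} = y_n + z·[3/8·y_n + 5/8·y_{n+1}] ⇒ (1 − 5/8z)y_{n+1} = (1 + 3/8z)y_n
  ⇒ R(z) = (1 + 3/8z)/(1 − 5/8z).

Need |R(x)|<1, x<0.
x=-1.02: |R|=0.3771
x=-2: |R|=0.1111
x=-10: |R|=0.3793
x=-100: |R|=0.5748
θ=5/8≥1/2 ⇒ |1+3/8x|<|1−5/8x| ∀x<0 ⇒ unbounded interval.

unbounded; (−∞, 0).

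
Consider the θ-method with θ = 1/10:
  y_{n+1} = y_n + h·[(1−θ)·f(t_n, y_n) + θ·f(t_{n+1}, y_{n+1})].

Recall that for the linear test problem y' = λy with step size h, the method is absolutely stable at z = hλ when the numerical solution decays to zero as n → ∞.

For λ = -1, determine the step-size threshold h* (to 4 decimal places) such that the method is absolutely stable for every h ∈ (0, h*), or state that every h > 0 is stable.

(-2.5000,0); λ=-1 ⇒ h* = (5/2)/1 = 2.5000.

Test eqn y'=λy, z=hλ:
  y_{n+1} = y_n + z·[9/10·y_n + 1/10·y_{n+1}] ⇒ (1 − 1/10z)y_{n+1} = (1 + 9/10z)y_n
  R(z) = (1 + 9/10z)/(1 − 1/10z).

Find x<0 with |R(x)|<1.
x=-1.38: |R|=0.2127
R=−1: 1+9/10x = −1+1/10x ⇒ -4/5x=2 ⇒ x=2/(-4/5)=-2.5000
Confirm numerically:
  x=-2.199: |R|=0.80261 <1
  x=-2.151: |R|=0.77022 <1
  x=-2.037: |R|=0.69228 <1
  x=-1.584: |R|=0.36740 <1
  x=-2.939: |R|=1.27143 >1
  x=-2.919: |R|=1.25946 >1
  x=-2.596: |R|=1.06097 >1
Interval (-2.5000, 0).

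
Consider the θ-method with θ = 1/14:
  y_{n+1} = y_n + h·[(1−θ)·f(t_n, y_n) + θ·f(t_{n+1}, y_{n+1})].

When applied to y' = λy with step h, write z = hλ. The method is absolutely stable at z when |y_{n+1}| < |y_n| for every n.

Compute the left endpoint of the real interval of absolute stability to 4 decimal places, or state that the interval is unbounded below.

z* = -2.3333.

Set f=λy, z=hλ:
  y_{n+1} = y_n + z·[13/14·y_n + 1/14·y_{n+1}] ⇒ (1 − 1/14z)y_{n+1} = (1 + 13/14z)y_n
  ⇒ R(z) = (1 + 13/14z)/(1 − 1/14z).

Solve |R(x)|<1 on ℝ⁻.
x=-0.58: |R|=0.4431
R=−1: 1+13/14x = −1+1/14x ⇒ -6/7x=2 ⇒ x=2/(-6/7)=-2.3333
Confirm numerically:
  x=-2.178: |R|=0.88478 <1
  x=-1.640: |R|=0.46803 <1
  x=-1.486: |R|=0.34341 <1
  x=-2.610: |R|=1.19988 >1
  x=-2.534: |R|=1.14564 >1
  x=-2.509: |R|=1.12769 >1
Stable set (-2.3333, 0).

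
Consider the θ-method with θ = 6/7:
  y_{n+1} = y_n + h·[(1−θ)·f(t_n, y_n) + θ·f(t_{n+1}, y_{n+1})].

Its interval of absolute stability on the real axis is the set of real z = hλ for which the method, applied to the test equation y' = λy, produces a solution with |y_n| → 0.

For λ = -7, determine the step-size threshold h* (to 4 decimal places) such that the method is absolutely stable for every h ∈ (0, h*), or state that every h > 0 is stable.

interval (−∞, 0). Any h>0 works for λ=-7.

On y'=λy, z=hλ:
  y_{n+1} = y_n + z·[1/7·y_n + 6/7·y_{n+1}] ⇒ (1 − 6/7z)y_{n+1} = (1 + 1/7z)y_n
  R(z) = (1 + 1/7z)/(1 − 6/7z).

Boundary: |R(x)|=1, x<0.
x=-1.27: |R|=0.3919
x=-2: |R|=0.2632
x=-10: |R|=0.0448
x=-100: |R|=0.1532
θ=6/7≥1/2 ⇒ |1+1/7x|<|1−6/7x| ∀x<0 ⇒ unbounded interval.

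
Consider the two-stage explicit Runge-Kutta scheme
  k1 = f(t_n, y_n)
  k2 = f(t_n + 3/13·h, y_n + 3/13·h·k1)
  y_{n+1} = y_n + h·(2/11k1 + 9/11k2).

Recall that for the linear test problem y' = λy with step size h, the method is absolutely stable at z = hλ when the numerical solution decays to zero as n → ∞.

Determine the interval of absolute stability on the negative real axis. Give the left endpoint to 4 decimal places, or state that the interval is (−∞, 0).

Test eqn y'=λy, z=hλ:
  k1=λy_n ⇒ h·k1=z·y_n;  k2=λ(1+3/13z)y_n ⇒ h·k2=z(1+3/13z)y_n
  y_{n+1}/y_n = 1 + 2/11z + 9/11z(1+3/13z) = 1 + z + 27/143z²
  R(z) = 1 + z + 27/143z².

Solve |R(x)|<1 on ℝ⁻.
x=-1.14: |R|=0.1054
R=1: x+27/143x²=0 ⇒ x=−143/27=-5.2963; min R=1−1/(4·27/143)=-0.3241>−1
Confirm numerically:
  x=-3.796: |R|=0.07530 <1
  x=-3.527: |R|=0.17824 <1
  x=-3.112: |R|=0.28345 <1
  x=-5.511: |R|=1.22341 >1
  x=-5.422: |R|=1.12869 >1
  x=-5.364: |R|=1.06857 >1
Stable set (-5.2963, 0).

z∈(-5.2963,0).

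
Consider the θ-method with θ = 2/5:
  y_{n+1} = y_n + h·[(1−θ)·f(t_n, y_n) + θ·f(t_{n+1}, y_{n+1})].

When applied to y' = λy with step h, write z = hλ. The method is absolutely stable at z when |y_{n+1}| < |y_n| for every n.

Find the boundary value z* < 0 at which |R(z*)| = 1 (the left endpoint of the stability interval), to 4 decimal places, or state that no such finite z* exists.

z* = -10.0000.

With y'=λy (z=hλ):
  y_{n+1} = y_n + z·[3/5·y_n + 2/5·y_{n+1}] ⇒ (1 − 2/5z)y_{n+1} = (1 + 3/5z)y_n
  ⇒ R(z) = (1 + 3/5z)/(1 − 2/5z).

Need |R(x)|<1, x<0.
x=-1: |R|=0.2857
R=−1: 1+3/5x = −1+2/5x ⇒ -1/5x=2 ⇒ x=2/(-1/5)=-10.0000
Confirm numerically:
  x=-7.374: |R|=0.86702 <1
  x=-7.361: |R|=0.86619 <1
  x=-4.086: |R|=0.55102 <1
  x=-10.600: |R|=1.02290 >1
  x=-10.562: |R|=1.02151 >1
Interval (-10.0000, 0).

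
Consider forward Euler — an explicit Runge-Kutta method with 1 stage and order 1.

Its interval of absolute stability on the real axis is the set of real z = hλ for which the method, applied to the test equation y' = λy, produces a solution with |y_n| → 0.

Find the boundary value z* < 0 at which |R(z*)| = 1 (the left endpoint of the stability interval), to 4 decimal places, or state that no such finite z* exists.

With y'=λy (z=hλ):
  order 1, 1-stage ⇒ R(z)=1+z
  (e.g. R(-0.93)=0.07000, |R|=0.07000)

Boundary: |R(x)|=1, x<0.
x=-0.93: |R|=0.0700
|R(-2.03)|=1.0300 |R(-1.79)|=0.7900 |R(-0.98)|=0.0200
Bisect:
  x_lo=-2.6028 |R|=1.6028  x_hi=-0.1598 |R|=0.8402
  mid=-1.38128 |R|=0.38128 →hi
  mid=-1.99204 |R|=0.99204 →hi
  mid=-2.29742 |R|=1.29742 →lo
  mid=-2.14473 |R|=1.14473 →lo
  mid=-2.06838 |R|=1.06838 →lo
  mid=-2.03021 |R|=1.03021 →lo
  mid=-2.01113 |R|=1.01113 →lo
  mid=-2.00158 |R|=1.00158 →lo
  mid=-1.99681 |R|=0.99681 →hi
  mid=-1.99920 |R|=0.99920 →hi
  ...
  [-2.00009,-1.99994] ⇒ x*=-2.0000
So |R|<1 on (-2.0000, 0).

left endpoint -2.0000.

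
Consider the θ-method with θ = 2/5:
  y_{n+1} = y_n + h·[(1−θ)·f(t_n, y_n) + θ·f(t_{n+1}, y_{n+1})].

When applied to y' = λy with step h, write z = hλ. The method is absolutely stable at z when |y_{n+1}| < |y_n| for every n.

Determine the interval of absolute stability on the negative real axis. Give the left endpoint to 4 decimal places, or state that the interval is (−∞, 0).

z∈(-10.0000,0).

Test eqn y'=λy, z=hλ:
  y_{n+1} = y_n + z·[3/5·y_n + 2/5·y_{n+1}] ⇒ (1 − 2/5z)y_{n+1} = (1 + 3/5z)y_n
  Hence R(z) = (1 + 3/5z)/(1 − 2/5z).

Solve |R(x)|<1 on ℝ⁻.
x=-0.76: |R|=0.4172
R=−1: 1+3/5x = −1+2/5x ⇒ -1/5x=2 ⇒ x=2/(-1/5)=-10.0000
Confirm numerically:
  x=-9.625: |R|=0.98454 <1
  x=-9.177: |R|=0.96476 <1
  x=-8.784: |R|=0.94612 <1
  x=-4.907: |R|=0.65620 <1
  x=-10.538: |R|=1.02063 >1
  x=-10.346: |R|=1.01347 >1
Stable set (-10.0000, 0).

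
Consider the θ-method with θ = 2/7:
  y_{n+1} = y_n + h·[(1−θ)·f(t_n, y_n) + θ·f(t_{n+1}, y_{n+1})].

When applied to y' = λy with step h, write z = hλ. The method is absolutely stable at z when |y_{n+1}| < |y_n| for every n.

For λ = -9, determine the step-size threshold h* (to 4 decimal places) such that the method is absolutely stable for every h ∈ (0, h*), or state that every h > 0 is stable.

(-4.6667,0); λ=-9 ⇒ h* = (14/3)/9 = 0.5185.

Test eqn y'=λy, z=hλ:
  y_{n+1} = y_n + z·[5/7·y_n + 2/7·y_{n+1}] ⇒ (1 − 2/7z)y_{n+1} = (1 + 5/7z)y_n
  R(z) = (1 + 5/7z)/(1 − 2/7z).

Boundary: |R(x)|=1, x<0.
x=-1.34: |R|=0.0310
R=−1: 1+5/7x = −1+2/7x ⇒ -3/7x=2 ⇒ x=2/(-3/7)=-4.6667
Confirm numerically:
  x=-3.690: |R|=0.79624 <1
  x=-3.156: |R|=0.65956 <1
  x=-2.869: |R|=0.57662 <1
  x=-5.158: |R|=1.08512 >1
  x=-4.966: |R|=1.05304 >1
  x=-4.751: |R|=1.01533 >1
Stable set (-4.6667, 0).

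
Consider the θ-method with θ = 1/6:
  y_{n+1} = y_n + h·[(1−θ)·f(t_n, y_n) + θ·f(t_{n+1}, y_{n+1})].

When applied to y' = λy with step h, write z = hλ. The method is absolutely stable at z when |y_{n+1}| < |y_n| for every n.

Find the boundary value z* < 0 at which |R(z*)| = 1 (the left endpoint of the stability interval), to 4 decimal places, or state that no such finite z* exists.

On y'=λy, z=hλ:
  y_{n+1} = y_n + z·[5/6·y_n + 1/6·y_{n+1}] ⇒ (1 − 1/6z)y_{n+1} = (1 + 5/6z)y_n
  so R(z) = (1 + 5/6z)/(1 − 1/6z).

Solve |R(x)|<1 on ℝ⁻.
x=-1.14: |R|=0.0420
R=−1: 1+5/6x = −1+1/6x ⇒ -2/3x=2 ⇒ x=2/(-2/3)=-3.0000
Confirm numerically:
  x=-2.431: |R|=0.73004 <1
  x=-2.351: |R|=0.68914 <1
  x=-2.086: |R|=0.54786 <1
  x=-3.506: |R|=1.21292 >1
  x=-3.465: |R|=1.19651 >1
So |R|<1 on (-3.0000, 0).

z* = -3.0000.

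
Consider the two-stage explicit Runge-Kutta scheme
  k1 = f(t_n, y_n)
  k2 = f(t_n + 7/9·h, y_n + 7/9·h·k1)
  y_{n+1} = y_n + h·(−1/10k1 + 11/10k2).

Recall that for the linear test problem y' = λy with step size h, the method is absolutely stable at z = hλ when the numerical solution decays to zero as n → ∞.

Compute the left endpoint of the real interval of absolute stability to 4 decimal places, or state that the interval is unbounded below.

left endpoint -1.1688.

Set f=λy, z=hλ:
  k1=λy_n ⇒ h·k1=z·y_n;  k2=λ(1+7/9z)y_n ⇒ h·k2=z(1+7/9z)y_n
  y_{n+1}/y_n = 1 − 1/10z + 11/10z(1+7/9z) = 1 + z + 77/90z²
  ⇒ R(z) = 1 + z + 77/90z².

Boundary: |R(x)|=1, x<0.
x=-1.59: |R|=1.5729
R=1: x+77/90x²=0 ⇒ x=−90/77=-1.1688; min R=1−1/(4·77/90)=0.7078>−1
Confirm numerically:
  x=-0.998: |R|=0.85414 <1
  x=-0.588: |R|=0.70780 <1
  x=-0.574: |R|=0.70789 <1
  x=-0.554: |R|=0.70858 <1
  x=-1.259: |R|=1.09712 >1
  x=-1.247: |R|=1.08340 >1
  x=-1.227: |R|=1.06106 >1
So |R|<1 on (-1.1688, 0).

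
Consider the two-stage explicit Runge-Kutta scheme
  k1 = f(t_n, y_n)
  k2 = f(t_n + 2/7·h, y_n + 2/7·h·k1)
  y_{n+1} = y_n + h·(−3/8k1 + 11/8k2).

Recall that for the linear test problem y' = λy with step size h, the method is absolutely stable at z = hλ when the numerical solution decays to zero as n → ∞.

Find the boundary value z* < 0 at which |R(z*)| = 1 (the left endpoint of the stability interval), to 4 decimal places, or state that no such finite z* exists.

Set f=λy, z=hλ:
  k1=λy_n ⇒ h·k1=z·y_n;  k2=λ(1+2/7z)y_n ⇒ h·k2=z(1+2/7z)y_n
  y_{n+1}/y_n = 1 − 3/8z + 11/8z(1+2/7z) = 1 + z + 11/28z²
  Hence R(z) = 1 + z + 11/28z².

Find x<0 with |R(x)|<1.
x=-0.55: |R|=0.5688
R=1: x+11/28x²=0 ⇒ x=−28/11=-2.5455; min R=1−1/(4·11/28)=0.3636>−1
Confirm numerically:
  x=-2.359: |R|=0.82720 <1
  x=-1.629: |R|=0.41350 <1
  x=-1.406: |R|=0.37061 <1
  x=-2.807: |R|=1.28842 >1
  x=-2.708: |R|=1.17293 >1
Stable set (-2.5455, 0).

z* = -2.5455.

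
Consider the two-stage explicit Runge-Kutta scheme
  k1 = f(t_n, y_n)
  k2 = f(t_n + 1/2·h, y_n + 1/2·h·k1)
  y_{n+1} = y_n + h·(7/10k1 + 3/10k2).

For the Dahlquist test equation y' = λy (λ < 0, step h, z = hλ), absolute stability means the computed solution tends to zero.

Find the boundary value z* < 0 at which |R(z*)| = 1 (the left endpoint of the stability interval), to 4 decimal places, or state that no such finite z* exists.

left endpoint -6.6667.

With y'=λy (z=hλ):
  k1=λy_n ⇒ h·k1=z·y_n;  k2=λ(1+1/2z)y_n ⇒ h·k2=z(1+1/2z)y_n
  y_{n+1}/y_n = 1 + 7/10z + 3/10z(1+1/2z) = 1 + z + 3/20z²
  ⇒ R(z) = 1 + z + 3/20z².

Find x<0 with |R(x)|<1.
x=-0.76: |R|=0.3266
R=1: x+3/20x²=0 ⇒ x=−20/3=-6.6667; min R=1−1/(4·3/20)=-0.6667>−1
Confirm numerically:
  x=-4.236: |R|=0.54445 <1
  x=-4.100: |R|=0.57850 <1
  x=-3.197: |R|=0.66388 <1
  x=-3.192: |R|=0.66367 <1
  x=-6.762: |R|=1.09670 >1
  x=-6.708: |R|=1.04159 >1
Interval (-6.6667, 0).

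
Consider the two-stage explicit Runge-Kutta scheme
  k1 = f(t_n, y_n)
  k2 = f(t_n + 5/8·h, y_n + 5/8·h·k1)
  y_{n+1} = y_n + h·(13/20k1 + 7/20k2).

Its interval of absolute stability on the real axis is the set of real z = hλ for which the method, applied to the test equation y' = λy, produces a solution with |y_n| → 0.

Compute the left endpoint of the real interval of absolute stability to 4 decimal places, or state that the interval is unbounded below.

Test eqn y'=λy, z=hλ:
  k1=λy_n ⇒ h·k1=z·y_n;  k2=λ(1+5/8z)y_n ⇒ h·k2=z(1+5/8z)y_n
  y_{n+1}/y_n = 1 + 13/20z + 7/20z(1+5/8z) = 1 + z + 7/32z²
  so R(z) = 1 + z + 7/32z².

Find x<0 with |R(x)|<1.
x=-1.02: |R|=0.2076
R=1: x+7/32x²=0 ⇒ x=−32/7=-4.5714; min R=1−1/(4·7/32)=-0.1429>−1
Confirm numerically:
  x=-3.488: |R|=0.17334 <1
  x=-2.756: |R|=0.09448 <1
  x=-2.604: |R|=0.12070 <1
  x=-1.904: |R|=0.11098 <1
  x=-5.136: |R|=1.63430 >1
  x=-4.780: |R|=1.21809 >1
  x=-4.735: |R|=1.16942 >1
Interval (-4.5714, 0).

left endpoint -4.5714.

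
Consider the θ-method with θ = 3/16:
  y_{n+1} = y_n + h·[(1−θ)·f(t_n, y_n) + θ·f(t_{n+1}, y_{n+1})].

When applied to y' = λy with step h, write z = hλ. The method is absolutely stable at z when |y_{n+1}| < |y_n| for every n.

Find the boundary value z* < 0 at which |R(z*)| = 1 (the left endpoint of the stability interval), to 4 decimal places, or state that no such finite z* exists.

z* = -3.2000.

Set f=λy, z=hλ:
  y_{n+1} = y_n + z·[13/16·y_n + 3/16·y_{n+1}] ⇒ (1 − 3/16z)y_{n+1} = (1 + 13/16z)y_n
  Hence R(z) = (1 + 13/16z)/(1 − 3/16z).

Boundary: |R(x)|=1, x<0.
x=-0.43: |R|=0.6021
R=−1: 1+13/16x = −1+3/16x ⇒ -5/8x=2 ⇒ x=2/(-5/8)=-3.2000
Confirm numerically:
  x=-2.688: |R|=0.78723 <1
  x=-1.667: |R|=0.27003 <1
  x=-1.304: |R|=0.04781 <1
  x=-3.753: |R|=1.20287 >1
  x=-3.719: |R|=1.19111 >1
  x=-3.500: |R|=1.11321 >1
Interval (-3.2000, 0).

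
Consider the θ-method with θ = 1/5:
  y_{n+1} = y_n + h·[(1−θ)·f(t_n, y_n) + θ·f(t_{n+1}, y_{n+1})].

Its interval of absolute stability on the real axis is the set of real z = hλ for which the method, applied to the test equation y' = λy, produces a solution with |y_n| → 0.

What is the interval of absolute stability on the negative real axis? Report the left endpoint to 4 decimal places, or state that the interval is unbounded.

z∈(-3.3333,0).

With y'=λy (z=hλ):
  y_{n+1} = y_n + z·[4/5·y_n + 1/5·y_{n+1}] ⇒ (1 − 1/5z)y_{n+1} = (1 + 4/5z)y_n
  so R(z) = (1 + 4/5z)/(1 − 1/5z).

Need |R(x)|<1, x<0.
x=-1.63: |R|=0.2293
R=−1: 1+4/5x = −1+1/5x ⇒ -3/5x=2 ⇒ x=2/(-3/5)=-3.3333
Confirm numerically:
  x=-2.430: |R|=0.63526 <1
  x=-1.877: |R|=0.36469 <1
  x=-1.511: |R|=0.16034 <1
  x=-3.803: |R|=1.16006 >1
  x=-3.666: |R|=1.11516 >1
  x=-3.492: |R|=1.05605 >1
Stable set (-3.3333, 0).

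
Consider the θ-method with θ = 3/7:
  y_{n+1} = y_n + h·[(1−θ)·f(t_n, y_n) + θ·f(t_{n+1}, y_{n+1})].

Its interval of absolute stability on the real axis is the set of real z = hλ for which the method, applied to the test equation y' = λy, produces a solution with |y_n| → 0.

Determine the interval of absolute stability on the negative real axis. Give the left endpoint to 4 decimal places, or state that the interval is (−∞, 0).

Test eqn y'=λy, z=hλ:
  y_{n+1} = y_n + z·[4/7·y_n + 3/7·y_{n+1}] ⇒ (1 − 3/7z)y_{n+1} = (1 + 4/7z)y_n
  ⇒ R(z) = (1 + 4/7z)/(1 − 3/7z).

Solve |R(x)|<1 on ℝ⁻.
x=-1.32: |R|=0.1569
R=−1: 1+4/7x = −1+3/7x ⇒ -1/7x=2 ⇒ x=2/(-1/7)=-14.0000
Confirm numerically:
  x=-12.567: |R|=0.96794 <1
  x=-9.826: |R|=0.88557 <1
  x=-7.266: |R|=0.76616 <1
  x=-14.590: |R|=1.01162 >1
  x=-14.169: |R|=1.00341 >1
  x=-14.148: |R|=1.00299 >1
Interval (-14.0000, 0).

z∈(-14.0000,0).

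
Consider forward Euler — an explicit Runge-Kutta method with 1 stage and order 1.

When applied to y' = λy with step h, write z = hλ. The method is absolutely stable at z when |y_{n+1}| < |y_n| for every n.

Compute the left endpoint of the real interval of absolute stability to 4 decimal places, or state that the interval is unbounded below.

On y'=λy, z=hλ:
  order 1, 1-stage ⇒ R(z)=1+z
  (e.g. R(-1.01)=-0.01000, |R|=0.01000)

Solve |R(x)|<1 on ℝ⁻.
x=-1.01: |R|=0.0100
|R(-2.39)|=1.3900 |R(-2.02)|=1.0200 |R(-0.66)|=0.3400
Bisect:
  x_lo=-2.5478 |R|=1.5478  x_hi=-0.3406 |R|=0.6594
  mid=-1.44419 |R|=0.44419 →hi
  mid=-1.99601 |R|=0.99601 →hi
  mid=-2.27191 |R|=1.27191 →lo
  mid=-2.13396 |R|=1.13396 →lo
  mid=-2.06498 |R|=1.06498 →lo
  mid=-2.03049 |R|=1.03049 →lo
  mid=-2.01325 |R|=1.01325 →lo
  mid=-2.00463 |R|=1.00463 →lo
  ...
  [-2.00005,-1.99991] ⇒ x*=-2.0000
Stable set (-2.0000, 0).

z* = -2.0000.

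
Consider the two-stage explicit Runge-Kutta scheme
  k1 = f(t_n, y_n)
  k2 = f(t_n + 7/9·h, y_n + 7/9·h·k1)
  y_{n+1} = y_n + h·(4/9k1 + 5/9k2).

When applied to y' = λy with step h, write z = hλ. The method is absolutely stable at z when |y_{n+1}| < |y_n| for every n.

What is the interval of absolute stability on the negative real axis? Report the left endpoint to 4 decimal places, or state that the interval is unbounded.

z∈(-2.3143,0).

With y'=λy (z=hλ):
  k1=λy_n ⇒ h·k1=z·y_n;  k2=λ(1+7/9z)y_n ⇒ h·k2=z(1+7/9z)y_n
  y_{n+1}/y_n = 1 + 4/9z + 5/9z(1+7/9z) = 1 + z + 35/81z²
  ⇒ R(z) = 1 + z + 35/81z².

Solve |R(x)|<1 on ℝ⁻.
x=-0.6: |R|=0.5556
R=1: x+35/81x²=0 ⇒ x=−81/35=-2.3143; min R=1−1/(4·35/81)=0.4214>−1
Confirm numerically:
  x=-2.111: |R|=0.81457 <1
  x=-1.678: |R|=0.53865 <1
  x=-1.649: |R|=0.52596 <1
  x=-2.869: |R|=1.68767 >1
  x=-2.475: |R|=1.17188 >1
Interval (-2.3143, 0).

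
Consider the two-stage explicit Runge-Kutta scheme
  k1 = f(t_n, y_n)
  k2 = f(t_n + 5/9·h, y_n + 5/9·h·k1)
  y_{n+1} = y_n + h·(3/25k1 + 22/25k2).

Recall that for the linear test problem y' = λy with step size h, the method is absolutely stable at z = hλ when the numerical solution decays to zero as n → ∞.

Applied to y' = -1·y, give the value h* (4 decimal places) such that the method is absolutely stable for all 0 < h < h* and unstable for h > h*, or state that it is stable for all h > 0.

(-2.0455,0); λ=-1 ⇒ h* = (45/22)/1 = 2.0455.

Set f=λy, z=hλ:
  k1=λy_n ⇒ h·k1=z·y_n;  k2=λ(1+5/9z)y_n ⇒ h·k2=z(1+5/9z)y_n
  y_{n+1}/y_n = 1 + 3/25z + 22/25z(1+5/9z) = 1 + z + 22/45z²
  Hence R(z) = 1 + z + 22/45z².

Find x<0 with |R(x)|<1.
x=-1.45: |R|=0.5779
R=1: x+22/45x²=0 ⇒ x=−45/22=-2.0455; min R=1−1/(4·22/45)=0.4886>−1
Confirm numerically:
  x=-1.568: |R|=0.63399 <1
  x=-1.425: |R|=0.56775 <1
  x=-1.219: |R|=0.50747 <1
  x=-2.621: |R|=1.73749 >1
  x=-2.554: |R|=1.63498 >1
  x=-2.411: |R|=1.43087 >1
Interval (-2.0455, 0).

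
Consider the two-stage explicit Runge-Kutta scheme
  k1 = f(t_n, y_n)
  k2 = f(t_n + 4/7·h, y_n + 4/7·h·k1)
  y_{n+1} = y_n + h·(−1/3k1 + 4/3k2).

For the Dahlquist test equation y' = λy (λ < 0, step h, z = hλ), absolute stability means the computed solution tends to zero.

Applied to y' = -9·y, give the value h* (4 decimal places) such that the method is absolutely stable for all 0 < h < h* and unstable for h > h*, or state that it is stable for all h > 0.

Test eqn y'=λy, z=hλ:
  k1=λy_n ⇒ h·k1=z·y_n;  k2=λ(1+4/7z)y_n ⇒ h·k2=z(1+4/7z)y_n
  y_{n+1}/y_n = 1 − 1/3z + 4/3z(1+4/7z) = 1 + z + 16/21z²
  ⇒ R(z) = 1 + z + 16/21z².

Boundary: |R(x)|=1, x<0.
x=-0.96: |R|=0.7422
R=1: x+16/21x²=0 ⇒ x=−21/16=-1.3125; min R=1−1/(4·16/21)=0.6719>−1
Confirm numerically:
  x=-1.193: |R|=0.89138 <1
  x=-1.182: |R|=0.88248 <1
  x=-1.173: |R|=0.87533 <1
  x=-0.684: |R|=0.67246 <1
  x=-1.724: |R|=1.54052 >1
  x=-1.529: |R|=1.25221 >1
  x=-1.420: |R|=1.11630 >1
Interval (-1.3125, 0).

(-1.3125,0); λ=-9 ⇒ h* = (21/16)/9 = 0.1458.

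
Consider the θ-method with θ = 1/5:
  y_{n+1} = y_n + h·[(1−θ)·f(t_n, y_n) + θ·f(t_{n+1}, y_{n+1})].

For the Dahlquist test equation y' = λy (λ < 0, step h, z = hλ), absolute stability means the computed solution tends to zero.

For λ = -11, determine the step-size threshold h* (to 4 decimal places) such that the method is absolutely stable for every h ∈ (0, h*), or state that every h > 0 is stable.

(-3.3333,0); λ=-11 ⇒ h* = (10/3)/11 = 0.3030.

On y'=λy, z=hλ:
  y_{n+1} = y_n + z·[4/5·y_n + 1/5·y_{n+1}] ⇒ (1 − 1/5z)y_{n+1} = (1 + 4/5z)y_n
  ⇒ R(z) = (1 + 4/5z)/(1 − 1/5z).

Solve |R(x)|<1 on ℝ⁻.
x=-1.31: |R|=0.0380
R=−1: 1+4/5x = −1+1/5x ⇒ -3/5x=2 ⇒ x=2/(-3/5)=-3.3333
Confirm numerically:
  x=-2.403: |R|=0.62299 <1
  x=-2.212: |R|=0.53356 <1
  x=-1.648: |R|=0.23947 <1
  x=-3.435: |R|=1.03616 >1
  x=-3.406: |R|=1.02593 >1
  x=-3.378: |R|=1.01599 >1
Stable set (-3.3333, 0).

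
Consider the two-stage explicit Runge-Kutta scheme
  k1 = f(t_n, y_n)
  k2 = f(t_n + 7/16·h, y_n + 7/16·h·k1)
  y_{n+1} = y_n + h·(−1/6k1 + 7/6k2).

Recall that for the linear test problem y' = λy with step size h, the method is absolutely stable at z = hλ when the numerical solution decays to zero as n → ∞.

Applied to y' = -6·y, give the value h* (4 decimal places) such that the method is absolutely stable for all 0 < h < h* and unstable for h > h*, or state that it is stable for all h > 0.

On y'=λy, z=hλ:
  k1=λy_n ⇒ h·k1=z·y_n;  k2=λ(1+7/16z)y_n ⇒ h·k2=z(1+7/16z)y_n
  y_{n+1}/y_n = 1 − 1/6z + 7/6z(1+7/16z) = 1 + z + 49/96z²
  ⇒ R(z) = 1 + z + 49/96z².

Boundary: |R(x)|=1, x<0.
x=-1.4: |R|=0.6004
R=1: x+49/96x²=0 ⇒ x=−96/49=-1.9592; min R=1−1/(4·49/96)=0.5102>−1
Confirm numerically:
  x=-1.474: |R|=0.63497 <1
  x=-1.316: |R|=0.56797 <1
  x=-1.114: |R|=0.51943 <1
  x=-0.880: |R|=0.51527 <1
  x=-2.487: |R|=1.67001 >1
  x=-2.443: |R|=1.60329 >1
  x=-2.390: |R|=1.52555 >1
Stable set (-1.9592, 0).

(-1.9592,0); λ=-6 ⇒ h* = (96/49)/6 = 0.3265.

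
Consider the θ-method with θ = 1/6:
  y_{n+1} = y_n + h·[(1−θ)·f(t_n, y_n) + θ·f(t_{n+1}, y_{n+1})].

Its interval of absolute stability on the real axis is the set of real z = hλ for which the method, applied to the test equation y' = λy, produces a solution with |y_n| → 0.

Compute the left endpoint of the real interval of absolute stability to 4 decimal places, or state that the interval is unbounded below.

With y'=λy (z=hλ):
  y_{n+1} = y_n + z·[5/6·y_n + 1/6·y_{n+1}] ⇒ (1 − 1/6z)y_{n+1} = (1 + 5/6z)y_n
  so R(z) = (1 + 5/6z)/(1 − 1/6z).

Solve |R(x)|<1 on ℝ⁻.
x=-0.89: |R|=0.2250
R=−1: 1+5/6x = −1+1/6x ⇒ -2/3x=2 ⇒ x=2/(-2/3)=-3.0000
Confirm numerically:
  x=-2.342: |R|=0.68449 <1
  x=-1.401: |R|=0.13579 <1
  x=-1.342: |R|=0.09670 <1
  x=-1.308: |R|=0.07389 <1
  x=-3.426: |R|=1.18078 >1
  x=-3.188: |R|=1.08185 >1
Interval (-3.0000, 0).

z* = -3.0000.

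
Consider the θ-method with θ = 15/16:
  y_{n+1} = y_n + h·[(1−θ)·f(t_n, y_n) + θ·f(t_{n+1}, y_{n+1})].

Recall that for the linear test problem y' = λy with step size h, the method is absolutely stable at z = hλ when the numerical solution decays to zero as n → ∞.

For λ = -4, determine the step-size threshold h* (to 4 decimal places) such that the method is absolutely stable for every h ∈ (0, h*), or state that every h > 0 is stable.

(−∞, 0) — no finite endpoint. Any h>0 works for λ=-4.

Set f=λy, z=hλ:
  y_{n+1} = y_n + z·[1/16·y_n + 15/16·y_{n+1}] ⇒ (1 − 15/16z)y_{n+1} = (1 + 1/16z)y_n
  R(z) = (1 + 1/16z)/(1 − 15/16z).

Solve |R(x)|<1 on ℝ⁻.
x=-1.58: |R|=0.3632
x=-2: |R|=0.3043
x=-10: |R|=0.0361
x=-100: |R|=0.0554
θ=15/16≥1/2 ⇒ |1+1/16x|<|1−15/16x| ∀x<0 ⇒ stable on all of ℝ⁻.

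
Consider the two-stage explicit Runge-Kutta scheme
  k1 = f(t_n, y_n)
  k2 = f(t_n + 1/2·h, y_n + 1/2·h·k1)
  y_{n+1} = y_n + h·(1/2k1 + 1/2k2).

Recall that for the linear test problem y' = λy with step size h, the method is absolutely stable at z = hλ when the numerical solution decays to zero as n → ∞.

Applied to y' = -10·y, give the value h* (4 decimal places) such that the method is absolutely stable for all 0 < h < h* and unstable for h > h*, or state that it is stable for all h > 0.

On y'=λy, z=hλ:
  k1=λy_n ⇒ h·k1=z·y_n;  k2=λ(1+1/2z)y_n ⇒ h·k2=z(1+1/2z)y_n
  y_{n+1}/y_n = 1 + 1/2z + 1/2z(1+1/2z) = 1 + z + 1/4z²
  so R(z) = 1 + z + 1/4z².

Need |R(x)|<1, x<0.
x=-0.49: |R|=0.5700
R=1: x+1/4x²=0 ⇒ x=−4=-4.0000; min R=1−1/(4·1/4)=0.0000>−1
Confirm numerically:
  x=-3.633: |R|=0.66667 <1
  x=-2.387: |R|=0.03744 <1
  x=-2.362: |R|=0.03276 <1
  x=-1.722: |R|=0.01932 <1
  x=-4.298: |R|=1.32020 >1
  x=-4.273: |R|=1.29163 >1
Stable set (-4.0000, 0).

(-4.0000,0); λ=-10 ⇒ h* = (4)/10 = 0.4000.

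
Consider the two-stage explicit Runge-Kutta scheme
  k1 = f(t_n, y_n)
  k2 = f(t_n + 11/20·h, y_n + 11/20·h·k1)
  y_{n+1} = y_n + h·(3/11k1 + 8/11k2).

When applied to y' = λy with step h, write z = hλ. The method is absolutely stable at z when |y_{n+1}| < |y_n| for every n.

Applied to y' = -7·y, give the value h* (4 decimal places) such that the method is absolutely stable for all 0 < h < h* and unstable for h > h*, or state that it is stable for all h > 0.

(-2.5000,0); λ=-7 ⇒ h* = (5/2)/7 = 0.3571.

On y'=λy, z=hλ:
  k1=λy_n ⇒ h·k1=z·y_n;  k2=λ(1+11/20z)y_n ⇒ h·k2=z(1+11/20z)y_n
  y_{n+1}/y_n = 1 + 3/11z + 8/11z(1+11/20z) = 1 + z + 2/5z²
  so R(z) = 1 + z + 2/5z².

Solve |R(x)|<1 on ℝ⁻.
x=-1.42: |R|=0.3866
R=1: x+2/5x²=0 ⇒ x=−5/2=-2.5000; min R=1−1/(4·2/5)=0.3750>−1
Confirm numerically:
  x=-2.217: |R|=0.74904 <1
  x=-2.104: |R|=0.66673 <1
  x=-2.065: |R|=0.64069 <1
  x=-1.256: |R|=0.37501 <1
  x=-2.917: |R|=1.48656 >1
  x=-2.855: |R|=1.40541 >1
Stable set (-2.5000, 0).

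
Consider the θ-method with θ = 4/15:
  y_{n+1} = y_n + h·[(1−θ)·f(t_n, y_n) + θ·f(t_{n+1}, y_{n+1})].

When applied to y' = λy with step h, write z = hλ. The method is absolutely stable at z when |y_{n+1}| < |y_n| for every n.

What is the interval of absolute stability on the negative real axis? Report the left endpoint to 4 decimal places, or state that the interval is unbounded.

(-4.2857, 0).

On y'=λy, z=hλ:
  y_{n+1} = y_n + z·[11/15·y_n + 4/15·y_{n+1}] ⇒ (1 − 4/15z)y_{n+1} = (1 + 11/15z)y_n
  ⇒ R(z) = (1 + 11/15z)/(1 − 4/15z).

Solve |R(x)|<1 on ℝ⁻.
x=-1.4: |R|=0.0194
R=−1: 1+11/15x = −1+4/15x ⇒ -7/15x=2 ⇒ x=2/(-7/15)=-4.2857
Confirm numerically:
  x=-3.002: |R|=0.66728 <1
  x=-2.829: |R|=0.61252 <1
  x=-2.051: |R|=0.32585 <1
  x=-4.560: |R|=1.05776 >1
  x=-4.506: |R|=1.04669 >1
Stable set (-4.2857, 0).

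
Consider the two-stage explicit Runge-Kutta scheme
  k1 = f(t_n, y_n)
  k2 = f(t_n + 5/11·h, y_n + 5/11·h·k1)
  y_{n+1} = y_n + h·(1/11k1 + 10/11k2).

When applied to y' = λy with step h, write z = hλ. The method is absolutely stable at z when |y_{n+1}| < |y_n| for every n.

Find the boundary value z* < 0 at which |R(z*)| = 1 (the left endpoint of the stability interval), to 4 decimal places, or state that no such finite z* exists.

left endpoint -2.4200.

With y'=λy (z=hλ):
  k1=λy_n ⇒ h·k1=z·y_n;  k2=λ(1+5/11z)y_n ⇒ h·k2=z(1+5/11z)y_n
  y_{n+1}/y_n = 1 + 1/11z + 10/11z(1+5/11z) = 1 + z + 50/121z²
  R(z) = 1 + z + 50/121z².

Boundary: |R(x)|=1, x<0.
x=-0.52: |R|=0.5917
R=1: x+50/121x²=0 ⇒ x=−121/50=-2.4200; min R=1−1/(4·50/121)=0.3950>−1
Confirm numerically:
  x=-2.142: |R|=0.75394 <1
  x=-2.007: |R|=0.65748 <1
  x=-1.403: |R|=0.41039 <1
  x=-2.837: |R|=1.48885 >1
  x=-2.829: |R|=1.47812 >1
  x=-2.672: |R|=1.27824 >1
So |R|<1 on (-2.4200, 0).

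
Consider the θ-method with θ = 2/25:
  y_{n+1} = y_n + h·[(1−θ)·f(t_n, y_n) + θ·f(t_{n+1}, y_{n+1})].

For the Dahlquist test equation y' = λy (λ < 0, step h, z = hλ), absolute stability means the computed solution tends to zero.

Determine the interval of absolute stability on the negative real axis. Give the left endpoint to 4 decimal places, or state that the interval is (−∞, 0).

(-2.3810, 0).

With y'=λy (z=hλ):
  y_{n+1} = y_n + z·[23/25·y_n + 2/25·y_{n+1}] ⇒ (1 − 2/25z)y_{n+1} = (1 + 23/25z)y_n
  Hence R(z) = (1 + 23/25z)/(1 − 2/25z).

Need |R(x)|<1, x<0.
x=-0.4: |R|=0.6124
R=−1: 1+23/25x = −1+2/25x ⇒ -21/25x=2 ⇒ x=2/(-21/25)=-2.3810
Confirm numerically:
  x=-1.912: |R|=0.65834 <1
  x=-1.861: |R|=0.61984 <1
  x=-1.013: |R|=0.06294 <1
  x=-0.971: |R|=0.09899 <1
  x=-2.963: |R|=1.39523 >1
  x=-2.866: |R|=1.33145 >1
  x=-2.823: |R|=1.30291 >1
So |R|<1 on (-2.3810, 0).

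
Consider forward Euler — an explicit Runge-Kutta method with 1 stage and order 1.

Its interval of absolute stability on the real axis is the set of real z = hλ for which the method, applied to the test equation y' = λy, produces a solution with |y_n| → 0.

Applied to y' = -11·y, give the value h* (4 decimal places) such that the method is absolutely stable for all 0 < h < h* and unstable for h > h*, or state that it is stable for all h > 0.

Set f=λy, z=hλ:
  order 1, 1-stage ⇒ R(z)=1+z
  (e.g. R(-1.09)=-0.09000, |R|=0.09000)

Find x<0 with |R(x)|<1.
x=-1.09: |R|=0.0900
|R(-1.8)|=0.8000 |R(-1.77)|=0.7700 |R(-1.36)|=0.3600
Bisect:
  x_lo=-2.7190 |R|=1.7190  x_hi=-0.1848 |R|=0.8152
  mid=-1.45190 |R|=0.45190 →hi
  mid=-2.08543 |R|=1.08543 →lo
  mid=-1.76867 |R|=0.76867 →hi
  mid=-1.92705 |R|=0.92705 →hi
  mid=-2.00624 |R|=1.00624 →lo
  mid=-1.96665 |R|=0.96665 →hi
  mid=-1.98644 |R|=0.98644 →hi
  mid=-1.99634 |R|=0.99634 →hi
  mid=-2.00129 |R|=1.00129 →lo
  mid=-1.99882 |R|=0.99882 →hi
  ...
  [-2.00005,-1.99990] ⇒ x*=-2.0000
Stable set (-2.0000, 0).

(-2.0000,0); λ=-11 ⇒ h* = 0.1818.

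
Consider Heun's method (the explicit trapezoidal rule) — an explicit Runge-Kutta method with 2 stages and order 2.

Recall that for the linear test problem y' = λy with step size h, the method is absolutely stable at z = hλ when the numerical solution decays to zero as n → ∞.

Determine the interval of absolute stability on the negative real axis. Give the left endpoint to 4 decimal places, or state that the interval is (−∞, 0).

Set f=λy, z=hλ:
  order 2, 2-stage ⇒ R(z)=1+z+z^2/2
  (e.g. R(-1.14)=0.50980, |R|=0.50980)

Boundary: |R(x)|=1, x<0.
x=-1.14: |R|=0.5098
|R(-1.81)|=0.8281 |R(-1.43)|=0.5924 |R(-1.2)|=0.5200
Bisect:
  x_lo=-2.7982 |R|=2.1168  x_hi=-0.1216 |R|=0.8858
  mid=-1.45992 |R|=0.60576 →hi
  mid=-2.12907 |R|=1.13740 →lo
  mid=-1.79449 |R|=0.81561 →hi
  mid=-1.96178 |R|=0.96251 →hi
  mid=-2.04542 |R|=1.04646 →lo
  mid=-2.00360 |R|=1.00361 →lo
  mid=-1.98269 |R|=0.98284 →hi
  mid=-1.99315 |R|=0.99317 →hi
  ...
  [-2.00001,-1.99984] ⇒ x*=-2.0000
Interval (-2.0000, 0).

(-2.0000, 0).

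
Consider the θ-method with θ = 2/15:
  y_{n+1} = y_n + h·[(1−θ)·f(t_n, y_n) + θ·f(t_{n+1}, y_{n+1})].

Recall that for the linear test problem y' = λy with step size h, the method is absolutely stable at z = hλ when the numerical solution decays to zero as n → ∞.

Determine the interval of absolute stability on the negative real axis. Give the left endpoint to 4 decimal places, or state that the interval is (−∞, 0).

z∈(-2.7273,0).

Test eqn y'=λy, z=hλ:
  y_{n+1} = y_n + z·[13/15·y_n + 2/15·y_{n+1}] ⇒ (1 − 2/15z)y_{n+1} = (1 + 13/15z)y_n
  so R(z) = (1 + 13/15z)/(1 − 2/15z).

Solve |R(x)|<1 on ℝ⁻.
x=-0.78: |R|=0.2935
R=−1: 1+13/15x = −1+2/15x ⇒ -11/15x=2 ⇒ x=2/(-11/15)=-2.7273
Confirm numerically:
  x=-2.705: |R|=0.98800 <1
  x=-2.354: |R|=0.79166 <1
  x=-1.397: |R|=0.17764 <1
  x=-1.107: |R|=0.03538 <1
  x=-3.304: |R|=1.29359 >1
  x=-3.092: |R|=1.18939 >1
  x=-2.903: |R|=1.09291 >1
Interval (-2.7273, 0).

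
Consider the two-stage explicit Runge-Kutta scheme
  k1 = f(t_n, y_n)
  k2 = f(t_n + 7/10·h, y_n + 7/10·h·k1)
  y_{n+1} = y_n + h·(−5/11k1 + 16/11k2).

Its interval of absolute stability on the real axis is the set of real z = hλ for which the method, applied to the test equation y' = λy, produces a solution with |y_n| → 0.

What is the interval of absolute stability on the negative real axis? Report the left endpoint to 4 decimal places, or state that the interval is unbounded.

Test eqn y'=λy, z=hλ:
  k1=λy_n ⇒ h·k1=z·y_n;  k2=λ(1+7/10z)y_n ⇒ h·k2=z(1+7/10z)y_n
  y_{n+1}/y_n = 1 − 5/11z + 16/11z(1+7/10z) = 1 + z + 56/55z²
  Hence R(z) = 1 + z + 56/55z².

Solve |R(x)|<1 on ℝ⁻.
x=-1.05: |R|=1.0725
R=1: x+56/55x²=0 ⇒ x=−55/56=-0.9821; min R=1−1/(4·56/55)=0.7545>−1
Confirm numerically:
  x=-0.722: |R|=0.80876 <1
  x=-0.564: |R|=0.75988 <1
  x=-0.552: |R|=0.75824 <1
  x=-1.239: |R|=1.32403 >1
  x=-1.088: |R|=1.11727 >1
  x=-1.044: |R|=1.06575 >1
So |R|<1 on (-0.9821, 0).

z∈(-0.9821,0).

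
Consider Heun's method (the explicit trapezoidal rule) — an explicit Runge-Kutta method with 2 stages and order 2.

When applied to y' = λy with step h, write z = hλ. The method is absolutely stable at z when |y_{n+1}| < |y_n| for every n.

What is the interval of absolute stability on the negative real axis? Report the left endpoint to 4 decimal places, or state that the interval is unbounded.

(-2.0000, 0).

With y'=λy (z=hλ):
  order 2, 2-stage ⇒ R(z)=1+z+z^2/2
  (e.g. R(-0.72)=0.53920, |R|=0.53920)

Boundary: |R(x)|=1, x<0.
x=-0.72: |R|=0.5392
|R(-2.08)|=1.0832 |R(-0.94)|=0.5018 |R(-0.61)|=0.5760
Bisect:
  x_lo=-2.7413 |R|=2.0161  x_hi=-0.3945 |R|=0.6833
  mid=-1.56793 |R|=0.66127 →hi
  mid=-2.15462 |R|=1.16657 →lo
  mid=-1.86127 |R|=0.87090 →hi
  mid=-2.00795 |R|=1.00798 →lo
  mid=-1.93461 |R|=0.93675 →hi
  mid=-1.97128 |R|=0.97169 →hi
  mid=-1.98961 |R|=0.98967 →hi
  mid=-1.99878 |R|=0.99878 →hi
  ...
  [-2.00007,-1.99993] ⇒ x*=-2.0000
Interval (-2.0000, 0).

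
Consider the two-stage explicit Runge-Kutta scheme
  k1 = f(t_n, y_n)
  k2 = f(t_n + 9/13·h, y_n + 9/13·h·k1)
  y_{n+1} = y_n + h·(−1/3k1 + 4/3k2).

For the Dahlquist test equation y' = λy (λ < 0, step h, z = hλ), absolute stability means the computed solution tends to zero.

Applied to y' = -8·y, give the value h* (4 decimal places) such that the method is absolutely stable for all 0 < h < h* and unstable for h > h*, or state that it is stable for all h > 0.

(-1.0833,0); λ=-8 ⇒ h* = (13/12)/8 = 0.1354.

Test eqn y'=λy, z=hλ:
  k1=λy_n ⇒ h·k1=z·y_n;  k2=λ(1+9/13z)y_n ⇒ h·k2=z(1+9/13z)y_n
  y_{n+1}/y_n = 1 − 1/3z + 4/3z(1+9/13z) = 1 + z + 12/13z²
  ⇒ R(z) = 1 + z + 12/13z².

Solve |R(x)|<1 on ℝ⁻.
x=-0.44: |R|=0.7387
R=1: x+12/13x²=0 ⇒ x=−13/12=-1.0833; min R=1−1/(4·12/13)=0.7292>−1
Confirm numerically:
  x=-0.957: |R|=0.88840 <1
  x=-0.911: |R|=0.85508 <1
  x=-0.875: |R|=0.83173 <1
  x=-1.557: |R|=1.68077 >1
  x=-1.119: |R|=1.03684 >1
Stable set (-1.0833, 0).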